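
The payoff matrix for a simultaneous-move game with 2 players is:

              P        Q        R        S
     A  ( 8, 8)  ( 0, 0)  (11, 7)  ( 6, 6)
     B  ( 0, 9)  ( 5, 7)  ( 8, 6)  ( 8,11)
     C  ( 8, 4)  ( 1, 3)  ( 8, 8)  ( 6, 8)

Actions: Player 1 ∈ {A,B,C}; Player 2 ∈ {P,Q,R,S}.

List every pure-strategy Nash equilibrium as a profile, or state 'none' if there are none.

Nash profiles: (A,P), (B,S)

(A,P): NE
(A,Q): not NE [P1→B gives 5>0; P2→P gives 8>0]
(A,R): not NE [P2→P gives 8>7]
(A,S): not NE [P1→B gives 8>6; P2→P gives 8>6]
(B,P): not NE [P1→C gives 8>0; P2→S gives 11>9]
(B,Q): not NE [P2→S gives 11>7]
(B,R): not NE [P1→A gives 11>8; P2→S gives 11>6]
(B,S): NE
(C,P): not NE [P2→S gives 8>4]
(C,Q): not NE [P1→B gives 5>1; P2→S gives 8>3]
(C,R): not NE [P1→A gives 11>8]
(C,S): not NE [P1→B gives 8>6]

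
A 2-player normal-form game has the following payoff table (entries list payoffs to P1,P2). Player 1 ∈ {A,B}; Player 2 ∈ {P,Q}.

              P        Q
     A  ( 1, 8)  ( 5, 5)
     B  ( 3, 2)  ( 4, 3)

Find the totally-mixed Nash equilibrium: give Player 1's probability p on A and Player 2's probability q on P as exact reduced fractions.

(p,q) = (1/4, 1/3)

P1 indiff ⇒ q·1+(1-q)·5 = q·3+(1-q)·4 ⇒ q(-2) = (1-q)(-1) ⇒ q = 1/3
P2 indiff ⇒ p·8+(1-p)·2 = p·5+(1-p)·3 ⇒ p(3) = (1-p)(1) ⇒ p = 1/4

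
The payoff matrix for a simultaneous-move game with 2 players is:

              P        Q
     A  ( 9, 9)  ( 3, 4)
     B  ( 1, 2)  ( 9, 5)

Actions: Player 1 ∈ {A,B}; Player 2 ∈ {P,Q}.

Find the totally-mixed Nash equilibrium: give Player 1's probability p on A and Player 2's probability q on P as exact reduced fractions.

P1 indiff ⇒ q·9+(1-q)·3 = q·1+(1-q)·9 ⇒ q(8) = (1-q)(6) ⇒ q = 3/7
P2 indiff ⇒ p·9+(1-p)·2 = p·4+(1-p)·5 ⇒ p(5) = (1-p)(3) ⇒ p = 3/8

(p,q) = (3/8, 3/7)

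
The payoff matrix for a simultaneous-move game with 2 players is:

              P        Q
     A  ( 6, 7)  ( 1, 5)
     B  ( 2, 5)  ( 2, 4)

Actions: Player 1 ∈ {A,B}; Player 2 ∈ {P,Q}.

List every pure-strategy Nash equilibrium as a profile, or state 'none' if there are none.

Nash profiles: (A,P)

(A,P): NE
(A,Q): not NE [P1→B gives 2>1; P2→P gives 7>5]
(B,P): not NE [P1→A gives 6>2]
(B,Q): not NE [P2→P gives 5>4]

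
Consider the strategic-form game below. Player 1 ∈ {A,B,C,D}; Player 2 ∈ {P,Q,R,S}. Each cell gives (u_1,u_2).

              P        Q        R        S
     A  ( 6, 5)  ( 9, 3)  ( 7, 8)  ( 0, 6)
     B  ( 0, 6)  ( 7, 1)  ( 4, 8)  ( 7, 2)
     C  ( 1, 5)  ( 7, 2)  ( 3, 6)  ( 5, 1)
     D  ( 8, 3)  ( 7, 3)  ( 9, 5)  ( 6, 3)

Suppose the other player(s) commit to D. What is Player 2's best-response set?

P2 best: {R}

u_2(P vs D) = 3
u_2(Q vs D) = 3
u_2(R vs D) = 5
u_2(S vs D) = 3
max payoff 5 at {R}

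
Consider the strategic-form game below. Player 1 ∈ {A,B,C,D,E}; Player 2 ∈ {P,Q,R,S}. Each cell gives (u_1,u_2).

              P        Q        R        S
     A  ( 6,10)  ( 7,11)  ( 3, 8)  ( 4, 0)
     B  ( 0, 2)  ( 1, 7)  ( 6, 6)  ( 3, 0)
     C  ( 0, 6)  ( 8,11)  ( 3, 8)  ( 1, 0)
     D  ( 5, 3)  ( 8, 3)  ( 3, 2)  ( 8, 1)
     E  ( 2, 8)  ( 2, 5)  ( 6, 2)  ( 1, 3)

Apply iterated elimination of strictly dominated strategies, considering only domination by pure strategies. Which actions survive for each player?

P2 drop R (Q beats it: A:11>8 B:7>6 C:11>8 D:3>2 E:5>2)
P1 drop B (A beats it: P:6>0 Q:7>1 S:4>3)
P1 drop E (A beats it: P:6>2 Q:7>2 S:4>1)
P2 drop S (P beats it: A:10>0 C:6>0 D:3>1)
P1→{A,C,D} P2→{P,Q}

Remaining: P1:{A,C,D} P2:{P,Q}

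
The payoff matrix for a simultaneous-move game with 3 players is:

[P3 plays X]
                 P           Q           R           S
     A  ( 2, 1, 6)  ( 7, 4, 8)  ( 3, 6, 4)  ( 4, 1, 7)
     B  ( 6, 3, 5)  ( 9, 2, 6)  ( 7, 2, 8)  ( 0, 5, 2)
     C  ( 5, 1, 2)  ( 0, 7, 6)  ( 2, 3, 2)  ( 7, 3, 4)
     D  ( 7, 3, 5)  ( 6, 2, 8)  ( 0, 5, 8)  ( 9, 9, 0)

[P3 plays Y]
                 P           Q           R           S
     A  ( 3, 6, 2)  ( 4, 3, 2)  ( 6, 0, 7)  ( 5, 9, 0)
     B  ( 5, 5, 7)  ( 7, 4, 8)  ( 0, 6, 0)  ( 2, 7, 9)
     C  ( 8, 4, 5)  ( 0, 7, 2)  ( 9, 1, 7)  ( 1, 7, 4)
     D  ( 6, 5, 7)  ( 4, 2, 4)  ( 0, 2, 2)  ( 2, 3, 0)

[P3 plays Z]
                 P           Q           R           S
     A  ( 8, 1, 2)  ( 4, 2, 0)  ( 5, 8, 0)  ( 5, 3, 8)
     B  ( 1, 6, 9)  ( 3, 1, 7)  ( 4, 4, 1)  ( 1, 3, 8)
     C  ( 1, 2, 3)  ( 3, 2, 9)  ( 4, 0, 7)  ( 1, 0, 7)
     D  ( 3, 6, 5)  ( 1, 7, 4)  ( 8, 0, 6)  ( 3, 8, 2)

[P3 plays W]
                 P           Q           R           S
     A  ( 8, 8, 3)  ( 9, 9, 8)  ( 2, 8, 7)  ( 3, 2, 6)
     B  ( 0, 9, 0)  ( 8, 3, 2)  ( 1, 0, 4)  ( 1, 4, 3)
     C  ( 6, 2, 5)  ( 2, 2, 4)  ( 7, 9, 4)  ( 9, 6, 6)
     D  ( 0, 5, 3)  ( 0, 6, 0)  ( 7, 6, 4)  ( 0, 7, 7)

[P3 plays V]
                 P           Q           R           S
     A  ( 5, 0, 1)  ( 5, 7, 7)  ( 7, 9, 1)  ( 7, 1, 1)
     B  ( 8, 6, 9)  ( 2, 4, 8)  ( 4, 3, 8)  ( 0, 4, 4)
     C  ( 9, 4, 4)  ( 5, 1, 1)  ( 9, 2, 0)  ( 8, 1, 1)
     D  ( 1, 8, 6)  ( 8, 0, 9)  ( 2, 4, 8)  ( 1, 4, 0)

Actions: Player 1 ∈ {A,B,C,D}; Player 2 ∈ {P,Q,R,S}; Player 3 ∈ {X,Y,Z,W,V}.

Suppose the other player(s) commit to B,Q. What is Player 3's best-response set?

argmax u_3 = {Y,V}

u_3(X vs B,Q) = 6
u_3(Y vs B,Q) = 8
u_3(Z vs B,Q) = 7
u_3(W vs B,Q) = 2
u_3(V vs B,Q) = 8
max payoff 8 at {Y,V}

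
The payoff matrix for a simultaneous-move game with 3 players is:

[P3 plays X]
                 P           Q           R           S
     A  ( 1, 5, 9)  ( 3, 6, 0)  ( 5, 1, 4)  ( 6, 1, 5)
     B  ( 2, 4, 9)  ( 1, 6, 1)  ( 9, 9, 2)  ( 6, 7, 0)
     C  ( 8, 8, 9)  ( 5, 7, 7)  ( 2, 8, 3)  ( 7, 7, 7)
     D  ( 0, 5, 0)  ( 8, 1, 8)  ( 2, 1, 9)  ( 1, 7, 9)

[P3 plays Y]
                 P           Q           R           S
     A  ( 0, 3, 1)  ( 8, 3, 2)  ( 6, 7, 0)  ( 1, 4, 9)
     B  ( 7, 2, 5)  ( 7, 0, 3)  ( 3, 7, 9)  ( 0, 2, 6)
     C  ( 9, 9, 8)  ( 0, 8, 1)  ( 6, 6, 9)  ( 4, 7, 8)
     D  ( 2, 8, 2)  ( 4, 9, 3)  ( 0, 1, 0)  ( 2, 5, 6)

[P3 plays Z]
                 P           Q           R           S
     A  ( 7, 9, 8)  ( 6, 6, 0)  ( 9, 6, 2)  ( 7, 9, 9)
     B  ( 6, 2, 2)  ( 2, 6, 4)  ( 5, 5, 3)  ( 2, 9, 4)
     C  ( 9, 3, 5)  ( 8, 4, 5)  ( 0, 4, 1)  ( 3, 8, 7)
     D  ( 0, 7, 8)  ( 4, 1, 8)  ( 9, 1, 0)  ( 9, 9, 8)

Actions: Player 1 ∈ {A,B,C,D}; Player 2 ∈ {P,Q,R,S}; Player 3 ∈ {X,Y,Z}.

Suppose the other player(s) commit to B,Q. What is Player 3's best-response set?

u_3(X vs B,Q) = 1
u_3(Y vs B,Q) = 3
u_3(Z vs B,Q) = 4
max payoff 4 at {Z}

argmax u_3 = {Z}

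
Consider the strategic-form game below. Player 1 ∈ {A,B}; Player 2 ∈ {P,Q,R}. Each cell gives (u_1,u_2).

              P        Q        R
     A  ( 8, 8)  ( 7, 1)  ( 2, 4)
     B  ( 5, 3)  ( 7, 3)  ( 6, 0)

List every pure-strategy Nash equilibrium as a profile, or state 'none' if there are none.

(A,P): NE
(A,Q): not NE [P2→P gives 8>1]
(A,R): not NE [P1→B gives 6>2; P2→P gives 8>4]
(B,P): not NE [P1→A gives 8>5]
(B,Q): NE
(B,R): not NE [P2→Q gives 3>0]

NE set: (A,P), (B,Q)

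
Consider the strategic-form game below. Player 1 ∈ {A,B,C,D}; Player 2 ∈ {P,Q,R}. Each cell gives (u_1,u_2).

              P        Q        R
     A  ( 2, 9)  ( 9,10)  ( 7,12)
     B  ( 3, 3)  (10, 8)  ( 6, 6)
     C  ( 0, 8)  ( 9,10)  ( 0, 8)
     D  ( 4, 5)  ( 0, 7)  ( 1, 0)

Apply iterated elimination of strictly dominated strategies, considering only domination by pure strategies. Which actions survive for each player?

IESDS → P1:{A,B} P2:{Q,R}

P1 drop C (B beats it: P:3>0 Q:10>9 R:6>0)
P2 drop P (Q beats it: A:10>9 B:8>3 D:7>5)
P1 drop D (A beats it: Q:9>0 R:7>1)
P1→{A,B} P2→{Q,R}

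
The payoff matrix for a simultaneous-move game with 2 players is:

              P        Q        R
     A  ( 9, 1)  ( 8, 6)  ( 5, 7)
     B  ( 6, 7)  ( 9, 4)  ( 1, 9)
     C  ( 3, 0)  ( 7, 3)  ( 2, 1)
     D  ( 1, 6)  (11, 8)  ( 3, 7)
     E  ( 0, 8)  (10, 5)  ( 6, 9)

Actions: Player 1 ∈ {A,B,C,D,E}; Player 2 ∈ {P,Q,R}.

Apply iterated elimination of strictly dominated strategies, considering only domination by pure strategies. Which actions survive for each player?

P1 drop C (A beats it: P:9>3 Q:8>7 R:5>2)
P2 drop P (R beats it: A:7>1 B:9>7 D:7>6 E:9>8)
P1 drop A (E beats it: Q:10>8 R:6>5)
P1 drop B (D beats it: Q:11>9 R:3>1)
P1→{D,E} P2→{Q,R}

Remaining: P1:{D,E} P2:{Q,R}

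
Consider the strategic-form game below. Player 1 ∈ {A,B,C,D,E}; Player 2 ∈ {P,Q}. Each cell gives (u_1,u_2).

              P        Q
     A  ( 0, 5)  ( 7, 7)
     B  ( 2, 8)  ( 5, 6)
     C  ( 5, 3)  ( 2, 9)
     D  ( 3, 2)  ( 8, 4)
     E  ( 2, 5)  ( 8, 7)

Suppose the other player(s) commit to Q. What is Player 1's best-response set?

argmax u_1 = {D,E}

u_1(A vs Q) = 7
u_1(B vs Q) = 5
u_1(C vs Q) = 2
u_1(D vs Q) = 8
u_1(E vs Q) = 8
max payoff 8 at {D,E}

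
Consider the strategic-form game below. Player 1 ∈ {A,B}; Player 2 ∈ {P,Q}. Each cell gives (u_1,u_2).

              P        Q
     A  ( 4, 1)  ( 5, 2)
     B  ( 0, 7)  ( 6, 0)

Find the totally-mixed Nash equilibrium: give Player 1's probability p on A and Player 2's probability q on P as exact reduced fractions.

P1 indiff ⇒ q·4+(1-q)·5 = q·0+(1-q)·6 ⇒ q(4) = (1-q)(1) ⇒ q = 1/5
P2 indiff ⇒ p·1+(1-p)·7 = p·2+(1-p)·0 ⇒ p(-1) = (1-p)(-7) ⇒ p = 7/8

(p,q) = (7/8, 1/5)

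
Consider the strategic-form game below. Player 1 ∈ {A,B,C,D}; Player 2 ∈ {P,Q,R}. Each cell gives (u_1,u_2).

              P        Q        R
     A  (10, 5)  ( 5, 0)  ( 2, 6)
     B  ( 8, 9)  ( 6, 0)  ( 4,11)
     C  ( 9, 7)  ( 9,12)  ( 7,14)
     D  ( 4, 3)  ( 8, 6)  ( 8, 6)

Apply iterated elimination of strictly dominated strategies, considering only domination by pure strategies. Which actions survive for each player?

IESDS → P1:{C,D} P2:{Q,R}

P1 drop B (C beats it: P:9>8 Q:9>6 R:7>4)
P2 drop P (R beats it: A:6>5 C:14>7 D:6>3)
P1 drop A (C beats it: Q:9>5 R:7>2)
P1→{C,D} P2→{Q,R}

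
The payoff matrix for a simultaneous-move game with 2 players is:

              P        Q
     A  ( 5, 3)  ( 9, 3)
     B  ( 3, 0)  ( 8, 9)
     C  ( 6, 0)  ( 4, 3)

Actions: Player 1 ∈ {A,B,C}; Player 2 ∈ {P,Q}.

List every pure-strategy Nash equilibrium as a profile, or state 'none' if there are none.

PSNE = {(A,Q)}

(A,P): not NE [P1→C gives 6>5]
(A,Q): NE
(B,P): not NE [P1→C gives 6>3; P2→Q gives 9>0]
(B,Q): not NE [P1→A gives 9>8]
(C,P): not NE [P2→Q gives 3>0]
(C,Q): not NE [P1→A gives 9>4]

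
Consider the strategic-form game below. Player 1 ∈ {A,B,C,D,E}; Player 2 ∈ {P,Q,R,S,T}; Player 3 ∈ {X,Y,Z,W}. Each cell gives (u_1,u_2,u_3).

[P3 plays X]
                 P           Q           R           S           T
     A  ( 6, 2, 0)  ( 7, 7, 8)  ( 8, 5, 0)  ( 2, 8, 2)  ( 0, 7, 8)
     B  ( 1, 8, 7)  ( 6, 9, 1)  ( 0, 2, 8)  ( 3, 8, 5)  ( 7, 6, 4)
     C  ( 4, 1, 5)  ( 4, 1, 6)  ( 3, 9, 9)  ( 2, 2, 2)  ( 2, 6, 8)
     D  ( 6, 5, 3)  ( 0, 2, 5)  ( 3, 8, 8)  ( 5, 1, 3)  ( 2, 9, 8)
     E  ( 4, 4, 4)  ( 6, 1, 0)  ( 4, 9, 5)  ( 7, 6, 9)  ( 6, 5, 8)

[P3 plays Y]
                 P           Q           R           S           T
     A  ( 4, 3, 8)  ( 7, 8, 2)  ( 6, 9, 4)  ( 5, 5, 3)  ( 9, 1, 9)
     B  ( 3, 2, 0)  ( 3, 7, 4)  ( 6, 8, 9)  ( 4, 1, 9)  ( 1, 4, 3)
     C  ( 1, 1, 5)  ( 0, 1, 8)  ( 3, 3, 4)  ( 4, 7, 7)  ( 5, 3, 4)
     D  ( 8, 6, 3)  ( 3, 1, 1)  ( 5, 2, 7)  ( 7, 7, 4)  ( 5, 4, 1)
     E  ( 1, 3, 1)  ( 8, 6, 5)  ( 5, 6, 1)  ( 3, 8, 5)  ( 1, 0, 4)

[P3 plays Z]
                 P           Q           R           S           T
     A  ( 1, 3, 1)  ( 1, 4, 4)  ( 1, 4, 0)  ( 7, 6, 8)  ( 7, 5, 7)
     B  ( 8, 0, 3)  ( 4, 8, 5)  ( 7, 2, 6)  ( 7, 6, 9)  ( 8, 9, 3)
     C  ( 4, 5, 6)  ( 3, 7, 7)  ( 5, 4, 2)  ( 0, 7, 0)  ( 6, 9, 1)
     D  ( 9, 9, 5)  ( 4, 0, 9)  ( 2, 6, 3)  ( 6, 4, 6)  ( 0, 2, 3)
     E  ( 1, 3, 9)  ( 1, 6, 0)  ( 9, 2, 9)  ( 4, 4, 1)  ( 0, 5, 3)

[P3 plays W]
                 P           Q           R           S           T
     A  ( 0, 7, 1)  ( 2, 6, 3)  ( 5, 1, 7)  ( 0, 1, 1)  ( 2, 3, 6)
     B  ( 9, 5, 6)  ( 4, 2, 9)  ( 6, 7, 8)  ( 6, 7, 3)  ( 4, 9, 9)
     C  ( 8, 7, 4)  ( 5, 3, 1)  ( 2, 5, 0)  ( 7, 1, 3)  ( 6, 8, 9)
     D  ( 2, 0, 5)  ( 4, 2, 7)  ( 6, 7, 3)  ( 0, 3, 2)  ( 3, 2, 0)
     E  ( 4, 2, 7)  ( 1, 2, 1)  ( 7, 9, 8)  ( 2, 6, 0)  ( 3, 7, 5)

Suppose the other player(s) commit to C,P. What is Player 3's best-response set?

BR_3 = {Z}

u_3(X vs C,P) = 5
u_3(Y vs C,P) = 5
u_3(Z vs C,P) = 6
u_3(W vs C,P) = 4
max payoff 6 at {Z}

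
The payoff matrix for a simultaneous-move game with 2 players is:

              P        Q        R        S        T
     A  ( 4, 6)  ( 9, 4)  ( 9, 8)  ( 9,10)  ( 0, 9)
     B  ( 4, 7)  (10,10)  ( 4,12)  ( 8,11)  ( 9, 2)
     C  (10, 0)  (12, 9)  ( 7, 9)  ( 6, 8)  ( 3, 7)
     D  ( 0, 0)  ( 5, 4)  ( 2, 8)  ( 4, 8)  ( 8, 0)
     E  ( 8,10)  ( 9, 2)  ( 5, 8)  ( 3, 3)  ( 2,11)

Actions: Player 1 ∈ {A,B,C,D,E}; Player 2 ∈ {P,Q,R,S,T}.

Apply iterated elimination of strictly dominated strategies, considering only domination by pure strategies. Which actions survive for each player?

P1 drop D (B beats it: P:4>0 Q:10>5 R:4>2 S:8>4 T:9>8)
P1 drop E (C beats it: P:10>8 Q:12>9 R:7>5 S:6>3 T:3>2)
P2 drop P (R beats it: A:8>6 B:12>7 C:9>0)
P2 drop T (S beats it: A:10>9 B:11>2 C:8>7)
P1→{A,B,C} P2→{Q,R,S}

Survivors P1:{A,B,C} P2:{Q,R,S}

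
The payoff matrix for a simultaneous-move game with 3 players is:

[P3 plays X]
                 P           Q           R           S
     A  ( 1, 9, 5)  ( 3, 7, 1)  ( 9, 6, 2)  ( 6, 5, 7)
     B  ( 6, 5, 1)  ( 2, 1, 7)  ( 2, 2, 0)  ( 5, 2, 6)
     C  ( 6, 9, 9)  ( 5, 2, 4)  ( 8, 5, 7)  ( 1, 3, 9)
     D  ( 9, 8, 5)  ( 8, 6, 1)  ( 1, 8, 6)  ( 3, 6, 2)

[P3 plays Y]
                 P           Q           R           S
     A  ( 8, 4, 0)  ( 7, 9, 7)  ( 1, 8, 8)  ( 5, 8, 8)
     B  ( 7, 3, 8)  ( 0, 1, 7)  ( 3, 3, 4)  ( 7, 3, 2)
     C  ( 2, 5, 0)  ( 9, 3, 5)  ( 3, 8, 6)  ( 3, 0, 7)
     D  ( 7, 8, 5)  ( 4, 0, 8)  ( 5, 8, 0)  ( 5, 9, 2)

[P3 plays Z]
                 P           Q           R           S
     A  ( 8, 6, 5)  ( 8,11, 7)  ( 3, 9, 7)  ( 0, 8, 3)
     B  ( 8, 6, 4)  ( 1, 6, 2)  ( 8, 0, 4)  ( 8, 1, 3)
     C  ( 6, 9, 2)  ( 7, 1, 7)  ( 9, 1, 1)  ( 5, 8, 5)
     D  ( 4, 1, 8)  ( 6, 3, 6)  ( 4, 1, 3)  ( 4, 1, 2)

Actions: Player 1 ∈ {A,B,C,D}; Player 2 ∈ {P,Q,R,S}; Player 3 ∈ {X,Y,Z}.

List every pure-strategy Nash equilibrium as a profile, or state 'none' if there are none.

(A,P,X): not NE [P1→D gives 9>1]
(A,P,Y): not NE [P2→Q gives 9>4; P3→Z gives 5>0]
(A,P,Z): not NE [P2→Q gives 11>6]
(A,Q,X): not NE [P1→D gives 8>3; P2→P gives 9>7; P3→Z gives 7>1]
(A,Q,Y): not NE [P1→C gives 9>7]
(A,Q,Z): NE
(A,R,X): not NE [P2→P gives 9>6; P3→Y gives 8>2]
(A,R,Y): not NE [P1→D gives 5>1; P2→Q gives 9>8]
(A,R,Z): not NE [P1→C gives 9>3; P2→Q gives 11>9; P3→Y gives 8>7]
(A,S,X): not NE [P2→P gives 9>5; P3→Y gives 8>7]
(A,S,Y): not NE [P1→B gives 7>5; P2→Q gives 9>8]
(A,S,Z): not NE [P1→B gives 8>0; P2→Q gives 11>8; P3→Y gives 8>3]
(B,P,X): not NE [P1→D gives 9>6; P3→Y gives 8>1]
(B,P,Y): not NE [P1→A gives 8>7]
(B,P,Z): not NE [P3→Y gives 8>4]
(B,Q,X): not NE [P1→D gives 8>2; P2→P gives 5>1]
(B,Q,Y): not NE [P1→C gives 9>0; P2→S gives 3>1]
(B,Q,Z): not NE [P1→A gives 8>1; P3→Y gives 7>2]
(B,R,X): not NE [P1→A gives 9>2; P2→P gives 5>2; P3→Z gives 4>0]
(B,R,Y): not NE [P1→D gives 5>3]
(B,R,Z): not NE [P1→C gives 9>8; P2→Q gives 6>0]
(B,S,X): not NE [P1→A gives 6>5; P2→P gives 5>2]
(B,S,Y): not NE [P3→X gives 6>2]
(B,S,Z): not NE [P2→Q gives 6>1; P3→X gives 6>3]
(C,P,X): not NE [P1→D gives 9>6]
(C,P,Y): not NE [P1→A gives 8>2; P2→R gives 8>5; P3→X gives 9>0]
(C,P,Z): not NE [P1→B gives 8>6; P3→X gives 9>2]
(C,Q,X): not NE [P1→D gives 8>5; P2→P gives 9>2; P3→Z gives 7>4]
(C,Q,Y): not NE [P2→R gives 8>3; P3→Z gives 7>5]
(C,Q,Z): not NE [P1→A gives 8>7; P2→P gives 9>1]
(C,R,X): not NE [P1→A gives 9>8; P2→P gives 9>5]
(C,R,Y): not NE [P1→D gives 5>3; P3→X gives 7>6]
(C,R,Z): not NE [P2→P gives 9>1; P3→X gives 7>1]
(C,S,X): not NE [P1→A gives 6>1; P2→P gives 9>3]
(C,S,Y): not NE [P1→B gives 7>3; P2→R gives 8>0; P3→X gives 9>7]
(C,S,Z): not NE [P1→B gives 8>5; P2→P gives 9>8; P3→X gives 9>5]
(D,P,X): not NE [P3→Z gives 8>5]
(D,P,Y): not NE [P1→A gives 8>7; P2→S gives 9>8; P3→Z gives 8>5]
(D,P,Z): not NE [P1→B gives 8>4; P2→Q gives 3>1]
(D,Q,X): not NE [P2→R gives 8>6; P3→Y gives 8>1]
(D,Q,Y): not NE [P1→C gives 9>4; P2→S gives 9>0]
(D,Q,Z): not NE [P1→A gives 8>6; P3→Y gives 8>6]
(D,R,X): not NE [P1→A gives 9>1]
(D,R,Y): not NE [P2→S gives 9>8; P3→X gives 6>0]
(D,R,Z): not NE [P1→C gives 9>4; P2→Q gives 3>1; P3→X gives 6>3]
(D,S,X): not NE [P1→A gives 6>3; P2→R gives 8>6]
(D,S,Y): not NE [P1→B gives 7>5]
(D,S,Z): not NE [P1→B gives 8>4; P2→Q gives 3>1]

NE set: (A,Q,Z)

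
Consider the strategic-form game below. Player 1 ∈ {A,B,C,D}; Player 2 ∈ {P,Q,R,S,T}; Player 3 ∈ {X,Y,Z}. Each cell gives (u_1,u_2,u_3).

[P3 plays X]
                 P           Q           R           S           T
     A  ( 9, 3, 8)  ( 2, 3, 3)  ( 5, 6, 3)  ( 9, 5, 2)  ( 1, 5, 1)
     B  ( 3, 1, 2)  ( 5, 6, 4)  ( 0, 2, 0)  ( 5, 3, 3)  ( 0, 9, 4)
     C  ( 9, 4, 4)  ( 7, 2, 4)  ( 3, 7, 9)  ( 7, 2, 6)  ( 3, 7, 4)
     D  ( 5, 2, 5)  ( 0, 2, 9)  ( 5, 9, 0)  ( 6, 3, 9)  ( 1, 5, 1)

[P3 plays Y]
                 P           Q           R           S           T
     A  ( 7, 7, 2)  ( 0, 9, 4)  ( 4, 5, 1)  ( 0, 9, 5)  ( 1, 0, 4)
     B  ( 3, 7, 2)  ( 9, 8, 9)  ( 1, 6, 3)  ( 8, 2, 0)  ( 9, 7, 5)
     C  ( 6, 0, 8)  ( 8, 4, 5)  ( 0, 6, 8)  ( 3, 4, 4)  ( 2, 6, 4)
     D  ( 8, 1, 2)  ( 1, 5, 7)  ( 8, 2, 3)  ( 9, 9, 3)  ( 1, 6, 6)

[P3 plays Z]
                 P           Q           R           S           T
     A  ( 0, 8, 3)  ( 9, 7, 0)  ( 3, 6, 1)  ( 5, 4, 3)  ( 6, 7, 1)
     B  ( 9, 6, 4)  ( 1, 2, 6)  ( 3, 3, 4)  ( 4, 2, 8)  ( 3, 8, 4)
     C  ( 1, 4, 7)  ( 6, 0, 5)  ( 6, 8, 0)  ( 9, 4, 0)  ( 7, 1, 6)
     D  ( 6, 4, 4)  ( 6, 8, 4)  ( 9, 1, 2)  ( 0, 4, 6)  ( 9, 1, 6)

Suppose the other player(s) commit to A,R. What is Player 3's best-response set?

argmax u_3 = {X}

u_3(X vs A,R) = 3
u_3(Y vs A,R) = 1
u_3(Z vs A,R) = 1
max payoff 3 at {X}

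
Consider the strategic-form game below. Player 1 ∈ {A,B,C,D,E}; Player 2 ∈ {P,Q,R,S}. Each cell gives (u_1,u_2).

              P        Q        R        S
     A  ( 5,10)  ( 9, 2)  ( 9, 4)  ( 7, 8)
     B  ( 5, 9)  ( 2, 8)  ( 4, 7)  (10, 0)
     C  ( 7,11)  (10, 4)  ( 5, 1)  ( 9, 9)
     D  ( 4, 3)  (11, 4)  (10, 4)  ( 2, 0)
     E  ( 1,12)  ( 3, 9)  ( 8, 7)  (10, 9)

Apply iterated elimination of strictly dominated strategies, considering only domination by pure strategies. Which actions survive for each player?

P2 drop S (P beats it: A:10>8 B:9>0 C:11>9 D:3>0 E:12>9)
P1 drop B (C beats it: P:7>5 Q:10>2 R:5>4)
P1 drop E (A beats it: P:5>1 Q:9>3 R:9>8)
P1→{A,C,D} P2→{P,Q,R}

IESDS → P1:{A,C,D} P2:{P,Q,R}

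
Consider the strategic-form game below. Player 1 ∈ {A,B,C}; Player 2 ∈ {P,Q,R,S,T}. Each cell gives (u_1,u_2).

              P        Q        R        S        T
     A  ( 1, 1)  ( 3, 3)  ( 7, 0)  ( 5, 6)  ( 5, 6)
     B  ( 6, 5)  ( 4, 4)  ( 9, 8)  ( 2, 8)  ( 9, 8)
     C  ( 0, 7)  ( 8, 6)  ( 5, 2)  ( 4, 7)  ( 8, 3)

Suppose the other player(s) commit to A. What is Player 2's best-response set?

argmax u_2 = {S,T}

u_2(P vs A) = 1
u_2(Q vs A) = 3
u_2(R vs A) = 0
u_2(S vs A) = 6
u_2(T vs A) = 6
max payoff 6 at {S,T}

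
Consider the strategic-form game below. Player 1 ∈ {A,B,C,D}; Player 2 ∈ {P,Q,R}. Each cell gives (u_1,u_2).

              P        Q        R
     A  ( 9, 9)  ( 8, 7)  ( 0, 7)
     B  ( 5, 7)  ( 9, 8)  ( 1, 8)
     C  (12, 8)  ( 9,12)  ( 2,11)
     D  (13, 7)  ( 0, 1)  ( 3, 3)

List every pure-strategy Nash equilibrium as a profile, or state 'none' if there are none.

(A,P): not NE [P1→D gives 13>9]
(A,Q): not NE [P1→C gives 9>8; P2→P gives 9>7]
(A,R): not NE [P1→D gives 3>0; P2→P gives 9>7]
(B,P): not NE [P1→D gives 13>5; P2→R gives 8>7]
(B,Q): NE
(B,R): not NE [P1→D gives 3>1]
(C,P): not NE [P1→D gives 13>12; P2→Q gives 12>8]
(C,Q): NE
(C,R): not NE [P1→D gives 3>2; P2→Q gives 12>11]
(D,P): NE
(D,Q): not NE [P1→C gives 9>0; P2→P gives 7>1]
(D,R): not NE [P2→P gives 7>3]

NE set: (B,Q), (C,Q), (D,P)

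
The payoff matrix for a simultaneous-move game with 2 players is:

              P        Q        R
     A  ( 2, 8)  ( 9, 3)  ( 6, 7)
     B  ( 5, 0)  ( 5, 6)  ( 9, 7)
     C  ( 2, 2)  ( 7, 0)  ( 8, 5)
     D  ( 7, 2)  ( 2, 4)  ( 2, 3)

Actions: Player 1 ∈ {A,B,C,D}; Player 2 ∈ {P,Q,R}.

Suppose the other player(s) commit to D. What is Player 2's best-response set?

argmax u_2 = {Q}

u_2(P vs D) = 2
u_2(Q vs D) = 4
u_2(R vs D) = 3
max payoff 4 at {Q}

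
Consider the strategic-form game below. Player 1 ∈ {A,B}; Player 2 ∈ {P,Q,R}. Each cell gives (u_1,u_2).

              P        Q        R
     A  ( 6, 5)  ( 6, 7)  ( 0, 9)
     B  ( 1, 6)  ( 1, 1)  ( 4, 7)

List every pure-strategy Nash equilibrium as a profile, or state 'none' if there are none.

(A,P): not NE [P2→R gives 9>5]
(A,Q): not NE [P2→R gives 9>7]
(A,R): not NE [P1→B gives 4>0]
(B,P): not NE [P1→A gives 6>1; P2→R gives 7>6]
(B,Q): not NE [P1→A gives 6>1; P2→R gives 7>1]
(B,R): NE

NE set: (B,R)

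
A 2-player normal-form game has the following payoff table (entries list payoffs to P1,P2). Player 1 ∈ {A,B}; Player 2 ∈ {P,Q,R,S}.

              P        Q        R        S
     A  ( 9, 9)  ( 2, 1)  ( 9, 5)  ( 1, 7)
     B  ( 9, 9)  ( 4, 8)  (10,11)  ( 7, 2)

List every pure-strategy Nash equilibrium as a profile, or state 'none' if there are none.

(A,P): NE
(A,Q): not NE [P1→B gives 4>2; P2→P gives 9>1]
(A,R): not NE [P1→B gives 10>9; P2→P gives 9>5]
(A,S): not NE [P1→B gives 7>1; P2→P gives 9>7]
(B,P): not NE [P2→R gives 11>9]
(B,Q): not NE [P2→R gives 11>8]
(B,R): NE
(B,S): not NE [P2→R gives 11>2]

NE set: (A,P), (B,R)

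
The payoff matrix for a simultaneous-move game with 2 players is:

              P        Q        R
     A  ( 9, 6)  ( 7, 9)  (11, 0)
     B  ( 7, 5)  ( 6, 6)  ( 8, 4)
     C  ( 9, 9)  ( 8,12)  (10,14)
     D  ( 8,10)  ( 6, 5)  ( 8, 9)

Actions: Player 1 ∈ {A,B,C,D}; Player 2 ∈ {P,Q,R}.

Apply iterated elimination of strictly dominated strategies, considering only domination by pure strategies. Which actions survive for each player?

Survivors P1:{A,C} P2:{Q,R}

P1 drop B (A beats it: P:9>7 Q:7>6 R:11>8)
P1 drop D (A beats it: P:9>8 Q:7>6 R:11>8)
P2 drop P (Q beats it: A:9>6 C:12>9)
P1→{A,C} P2→{Q,R}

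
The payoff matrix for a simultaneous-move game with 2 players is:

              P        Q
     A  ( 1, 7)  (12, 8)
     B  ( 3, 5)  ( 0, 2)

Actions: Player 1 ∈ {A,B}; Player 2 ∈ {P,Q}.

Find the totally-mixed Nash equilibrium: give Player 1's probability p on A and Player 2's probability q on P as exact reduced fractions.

P1 indiff ⇒ q·1+(1-q)·12 = q·3+(1-q)·0 ⇒ q(-2) = (1-q)(-12) ⇒ q = 6/7
P2 indiff ⇒ p·7+(1-p)·5 = p·8+(1-p)·2 ⇒ p(-1) = (1-p)(-3) ⇒ p = 3/4

P1 mixes 3/4 on A; P2 mixes 6/7 on P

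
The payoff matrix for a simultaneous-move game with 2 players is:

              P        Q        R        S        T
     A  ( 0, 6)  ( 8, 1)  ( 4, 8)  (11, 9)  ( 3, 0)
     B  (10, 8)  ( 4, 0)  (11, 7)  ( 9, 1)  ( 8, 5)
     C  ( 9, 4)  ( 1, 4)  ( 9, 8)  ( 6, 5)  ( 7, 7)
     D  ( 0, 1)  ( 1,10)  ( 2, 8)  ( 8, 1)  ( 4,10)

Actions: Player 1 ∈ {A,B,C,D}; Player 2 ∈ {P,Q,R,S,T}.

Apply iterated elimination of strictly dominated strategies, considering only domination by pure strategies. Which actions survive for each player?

IESDS → P1:{A,B} P2:{P,R,S}

P1 drop C (B beats it: P:10>9 Q:4>1 R:11>9 S:9>6 T:8>7)
P1 drop D (B beats it: P:10>0 Q:4>1 R:11>2 S:9>8 T:8>4)
P2 drop Q (P beats it: A:6>1 B:8>0)
P2 drop T (P beats it: A:6>0 B:8>5)
P1→{A,B} P2→{P,R,S}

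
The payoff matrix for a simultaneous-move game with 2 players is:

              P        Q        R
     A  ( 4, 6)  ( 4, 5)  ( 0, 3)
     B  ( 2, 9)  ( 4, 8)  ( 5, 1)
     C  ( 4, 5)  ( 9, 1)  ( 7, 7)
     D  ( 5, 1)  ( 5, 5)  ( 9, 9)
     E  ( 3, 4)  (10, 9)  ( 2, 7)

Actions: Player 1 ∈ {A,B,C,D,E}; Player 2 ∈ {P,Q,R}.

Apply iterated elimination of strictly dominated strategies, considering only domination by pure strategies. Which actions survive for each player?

P1 drop A (D beats it: P:5>4 Q:5>4 R:9>0)
P1 drop B (C beats it: P:4>2 Q:9>4 R:7>5)
P2 drop P (R beats it: C:7>5 D:9>1 E:7>4)
P1→{C,D,E} P2→{Q,R}

Remaining: P1:{C,D,E} P2:{Q,R}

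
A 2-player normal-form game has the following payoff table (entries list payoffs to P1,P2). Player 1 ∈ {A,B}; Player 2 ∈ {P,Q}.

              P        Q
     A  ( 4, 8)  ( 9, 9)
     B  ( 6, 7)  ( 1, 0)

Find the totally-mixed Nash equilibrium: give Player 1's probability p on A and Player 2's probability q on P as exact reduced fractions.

P1 indiff ⇒ q·4+(1-q)·9 = q·6+(1-q)·1 ⇒ q(-2) = (1-q)(-8) ⇒ q = 4/5
P2 indiff ⇒ p·8+(1-p)·7 = p·9+(1-p)·0 ⇒ p(-1) = (1-p)(-7) ⇒ p = 7/8

P1 mixes 7/8 on A; P2 mixes 4/5 on P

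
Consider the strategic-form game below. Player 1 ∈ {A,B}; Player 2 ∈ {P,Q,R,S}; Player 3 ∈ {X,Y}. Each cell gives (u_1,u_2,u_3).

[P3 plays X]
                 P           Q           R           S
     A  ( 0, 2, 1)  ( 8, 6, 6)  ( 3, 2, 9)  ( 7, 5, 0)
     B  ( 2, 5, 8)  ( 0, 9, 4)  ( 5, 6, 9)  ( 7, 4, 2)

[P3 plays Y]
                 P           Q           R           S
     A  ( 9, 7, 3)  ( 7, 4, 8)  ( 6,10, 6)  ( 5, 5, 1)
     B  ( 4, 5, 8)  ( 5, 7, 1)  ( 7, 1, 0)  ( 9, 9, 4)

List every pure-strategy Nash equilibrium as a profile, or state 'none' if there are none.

(A,P,X): not NE [P1→B gives 2>0; P2→Q gives 6>2; P3→Y gives 3>1]
(A,P,Y): not NE [P2→R gives 10>7]
(A,Q,X): not NE [P3→Y gives 8>6]
(A,Q,Y): not NE [P2→R gives 10>4]
(A,R,X): not NE [P1→B gives 5>3; P2→Q gives 6>2]
(A,R,Y): not NE [P1→B gives 7>6; P3→X gives 9>6]
(A,S,X): not NE [P2→Q gives 6>5; P3→Y gives 1>0]
(A,S,Y): not NE [P1→B gives 9>5; P2→R gives 10>5]
(B,P,X): not NE [P2→Q gives 9>5]
(B,P,Y): not NE [P1→A gives 9>4; P2→S gives 9>5]
(B,Q,X): not NE [P1→A gives 8>0]
(B,Q,Y): not NE [P1→A gives 7>5; P2→S gives 9>7; P3→X gives 4>1]
(B,R,X): not NE [P2→Q gives 9>6]
(B,R,Y): not NE [P2→S gives 9>1; P3→X gives 9>0]
(B,S,X): not NE [P2→Q gives 9>4; P3→Y gives 4>2]
(B,S,Y): NE

NE set: (B,S,Y)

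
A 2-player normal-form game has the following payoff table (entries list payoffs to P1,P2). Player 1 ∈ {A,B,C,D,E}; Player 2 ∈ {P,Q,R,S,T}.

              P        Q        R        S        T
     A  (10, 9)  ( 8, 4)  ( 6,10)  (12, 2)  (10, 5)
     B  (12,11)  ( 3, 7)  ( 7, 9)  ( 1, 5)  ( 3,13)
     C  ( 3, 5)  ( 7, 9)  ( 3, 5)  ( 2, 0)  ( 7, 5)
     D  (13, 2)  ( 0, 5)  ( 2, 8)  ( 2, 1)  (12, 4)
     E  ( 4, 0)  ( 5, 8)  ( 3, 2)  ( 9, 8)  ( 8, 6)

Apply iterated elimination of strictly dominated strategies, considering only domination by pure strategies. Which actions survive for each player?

Remaining: P1:{A,B,D} P2:{P,R,T}

P1 drop C (A beats it: P:10>3 Q:8>7 R:6>3 S:12>2 T:10>7)
P1 drop E (A beats it: P:10>4 Q:8>5 R:6>3 S:12>9 T:10>8)
P2 drop Q (R beats it: A:10>4 B:9>7 D:8>5)
P2 drop S (P beats it: A:9>2 B:11>5 D:2>1)
P1→{A,B,D} P2→{P,R,T}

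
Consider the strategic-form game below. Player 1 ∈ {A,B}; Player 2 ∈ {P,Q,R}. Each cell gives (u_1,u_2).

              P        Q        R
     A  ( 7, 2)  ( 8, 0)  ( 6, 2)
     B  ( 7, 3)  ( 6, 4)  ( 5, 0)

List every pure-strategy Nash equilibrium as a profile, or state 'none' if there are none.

(A,P): NE
(A,Q): not NE [P2→R gives 2>0]
(A,R): NE
(B,P): not NE [P2→Q gives 4>3]
(B,Q): not NE [P1→A gives 8>6]
(B,R): not NE [P1→A gives 6>5; P2→Q gives 4>0]

Nash profiles: (A,P), (A,R)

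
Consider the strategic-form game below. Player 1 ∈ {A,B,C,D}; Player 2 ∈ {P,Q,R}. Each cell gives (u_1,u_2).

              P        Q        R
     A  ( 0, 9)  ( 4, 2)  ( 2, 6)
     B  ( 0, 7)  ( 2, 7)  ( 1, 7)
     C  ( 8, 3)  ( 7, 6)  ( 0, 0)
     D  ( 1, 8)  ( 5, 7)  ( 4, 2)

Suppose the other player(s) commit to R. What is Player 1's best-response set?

u_1(A vs R) = 2
u_1(B vs R) = 1
u_1(C vs R) = 0
u_1(D vs R) = 4
max payoff 4 at {D}

BR_1 = {D}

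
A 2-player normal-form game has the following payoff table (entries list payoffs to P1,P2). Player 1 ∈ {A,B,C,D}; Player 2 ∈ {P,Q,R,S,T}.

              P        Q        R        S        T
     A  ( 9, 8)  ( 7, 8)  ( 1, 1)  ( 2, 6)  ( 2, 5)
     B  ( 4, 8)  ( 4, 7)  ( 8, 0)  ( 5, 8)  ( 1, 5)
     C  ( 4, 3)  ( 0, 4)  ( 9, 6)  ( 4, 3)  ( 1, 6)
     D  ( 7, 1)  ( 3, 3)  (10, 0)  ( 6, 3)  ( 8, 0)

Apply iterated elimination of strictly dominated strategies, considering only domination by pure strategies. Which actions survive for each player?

P1 drop C (D beats it: P:7>4 Q:3>0 R:10>9 S:6>4 T:8>1)
P2 drop R (P beats it: A:8>1 B:8>0 D:1>0)
P2 drop T (P beats it: A:8>5 B:8>5 D:1>0)
P1→{A,B,D} P2→{P,Q,S}

IESDS → P1:{A,B,D} P2:{P,Q,S}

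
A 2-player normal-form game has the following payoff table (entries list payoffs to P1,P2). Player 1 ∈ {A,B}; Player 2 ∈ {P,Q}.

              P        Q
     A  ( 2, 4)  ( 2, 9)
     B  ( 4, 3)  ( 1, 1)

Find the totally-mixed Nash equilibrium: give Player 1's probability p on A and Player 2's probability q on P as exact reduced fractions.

P1 indiff ⇒ q·2+(1-q)·2 = q·4+(1-q)·1 ⇒ q(-2) = (1-q)(-1) ⇒ q = 1/3
P2 indiff ⇒ p·4+(1-p)·3 = p·9+(1-p)·1 ⇒ p(-5) = (1-p)(-2) ⇒ p = 2/7

P1 mixes 2/7 on A; P2 mixes 1/3 on P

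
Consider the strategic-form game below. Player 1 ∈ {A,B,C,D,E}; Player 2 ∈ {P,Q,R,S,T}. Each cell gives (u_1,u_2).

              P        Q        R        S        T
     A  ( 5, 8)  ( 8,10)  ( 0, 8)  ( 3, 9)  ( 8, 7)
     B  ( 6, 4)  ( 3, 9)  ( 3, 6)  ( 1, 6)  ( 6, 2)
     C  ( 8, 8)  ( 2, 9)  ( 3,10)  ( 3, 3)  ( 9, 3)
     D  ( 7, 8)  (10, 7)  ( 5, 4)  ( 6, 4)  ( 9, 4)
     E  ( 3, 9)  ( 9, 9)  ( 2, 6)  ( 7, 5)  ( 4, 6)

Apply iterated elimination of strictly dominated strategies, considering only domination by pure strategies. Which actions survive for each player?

Remaining: P1:{C,D} P2:{P,Q,R}

P1 drop A (D beats it: P:7>5 Q:10>8 R:5>0 S:6>3 T:9>8)
P1 drop B (D beats it: P:7>6 Q:10>3 R:5>3 S:6>1 T:9>6)
P2 drop S (P beats it: C:8>3 D:8>4 E:9>5)
P1 drop E (D beats it: P:7>3 Q:10>9 R:5>2 T:9>4)
P2 drop T (P beats it: C:8>3 D:8>4)
P1→{C,D} P2→{P,Q,R}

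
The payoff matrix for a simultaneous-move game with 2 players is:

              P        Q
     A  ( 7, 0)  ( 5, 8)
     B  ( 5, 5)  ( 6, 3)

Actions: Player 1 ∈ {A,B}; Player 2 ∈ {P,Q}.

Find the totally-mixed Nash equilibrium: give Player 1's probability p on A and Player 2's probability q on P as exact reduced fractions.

P1 indiff ⇒ q·7+(1-q)·5 = q·5+(1-q)·6 ⇒ q(2) = (1-q)(1) ⇒ q = 1/3
P2 indiff ⇒ p·0+(1-p)·5 = p·8+(1-p)·3 ⇒ p(-8) = (1-p)(-2) ⇒ p = 1/5

P1 mixes 1/5 on A; P2 mixes 1/3 on P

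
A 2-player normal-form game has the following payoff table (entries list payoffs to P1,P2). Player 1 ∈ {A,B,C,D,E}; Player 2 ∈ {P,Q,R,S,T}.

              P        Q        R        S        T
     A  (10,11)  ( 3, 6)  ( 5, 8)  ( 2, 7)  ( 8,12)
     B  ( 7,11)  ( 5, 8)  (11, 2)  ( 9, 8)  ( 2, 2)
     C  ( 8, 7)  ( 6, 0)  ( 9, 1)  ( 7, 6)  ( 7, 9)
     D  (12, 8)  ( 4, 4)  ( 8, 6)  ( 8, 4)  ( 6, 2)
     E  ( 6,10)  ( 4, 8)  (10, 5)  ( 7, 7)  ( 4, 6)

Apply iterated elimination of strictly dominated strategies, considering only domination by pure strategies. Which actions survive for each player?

P2 drop Q (P beats it: A:11>6 B:11>8 C:7>0 D:8>4 E:10>8)
P2 drop R (P beats it: A:11>8 B:11>2 C:7>1 D:8>6 E:10>5)
P1 drop E (D beats it: P:12>6 S:8>7 T:6>4)
P2 drop S (P beats it: A:11>7 B:11>8 C:7>6 D:8>4)
P1 drop B (A beats it: P:10>7 T:8>2)
P1 drop C (A beats it: P:10>8 T:8>7)
P1→{A,D} P2→{P,T}

IESDS → P1:{A,D} P2:{P,T}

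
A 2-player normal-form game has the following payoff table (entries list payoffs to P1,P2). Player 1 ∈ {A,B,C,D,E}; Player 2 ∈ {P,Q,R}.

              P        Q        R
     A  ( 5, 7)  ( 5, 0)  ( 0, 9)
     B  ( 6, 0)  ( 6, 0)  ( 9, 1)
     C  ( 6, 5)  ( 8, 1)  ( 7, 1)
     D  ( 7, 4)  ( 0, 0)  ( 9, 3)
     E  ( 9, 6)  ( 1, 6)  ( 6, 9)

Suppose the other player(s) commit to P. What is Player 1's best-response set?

BR_1 = {E}

u_1(A vs P) = 5
u_1(B vs P) = 6
u_1(C vs P) = 6
u_1(D vs P) = 7
u_1(E vs P) = 9
max payoff 9 at {E}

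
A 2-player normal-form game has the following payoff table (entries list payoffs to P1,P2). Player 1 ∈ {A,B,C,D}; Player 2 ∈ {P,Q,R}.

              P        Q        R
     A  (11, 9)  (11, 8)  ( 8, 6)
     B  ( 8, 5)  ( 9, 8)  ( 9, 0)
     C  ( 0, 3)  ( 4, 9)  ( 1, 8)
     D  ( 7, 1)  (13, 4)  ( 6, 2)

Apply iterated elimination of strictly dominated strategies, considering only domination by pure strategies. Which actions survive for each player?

Remaining: P1:{A,D} P2:{P,Q}

P1 drop C (A beats it: P:11>0 Q:11>4 R:8>1)
P2 drop R (Q beats it: A:8>6 B:8>0 D:4>2)
P1 drop B (A beats it: P:11>8 Q:11>9)
P1→{A,D} P2→{P,Q}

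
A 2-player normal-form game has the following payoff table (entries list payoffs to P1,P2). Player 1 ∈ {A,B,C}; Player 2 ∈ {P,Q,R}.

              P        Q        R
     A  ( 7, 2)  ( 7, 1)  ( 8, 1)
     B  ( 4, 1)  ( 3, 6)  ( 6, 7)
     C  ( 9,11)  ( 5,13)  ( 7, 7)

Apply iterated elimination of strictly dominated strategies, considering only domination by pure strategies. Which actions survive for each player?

P1 drop B (A beats it: P:7>4 Q:7>3 R:8>6)
P2 drop R (P beats it: A:2>1 C:11>7)
P1→{A,C} P2→{P,Q}

Remaining: P1:{A,C} P2:{P,Q}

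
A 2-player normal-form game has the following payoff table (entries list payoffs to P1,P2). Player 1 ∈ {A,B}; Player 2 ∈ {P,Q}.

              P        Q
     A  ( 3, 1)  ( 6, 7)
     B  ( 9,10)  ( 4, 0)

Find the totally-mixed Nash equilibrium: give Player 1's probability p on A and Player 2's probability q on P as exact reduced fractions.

p=5/8, q=1/4

P1 indiff ⇒ q·3+(1-q)·6 = q·9+(1-q)·4 ⇒ q(-6) = (1-q)(-2) ⇒ q = 1/4
P2 indiff ⇒ p·1+(1-p)·10 = p·7+(1-p)·0 ⇒ p(-6) = (1-p)(-10) ⇒ p = 5/8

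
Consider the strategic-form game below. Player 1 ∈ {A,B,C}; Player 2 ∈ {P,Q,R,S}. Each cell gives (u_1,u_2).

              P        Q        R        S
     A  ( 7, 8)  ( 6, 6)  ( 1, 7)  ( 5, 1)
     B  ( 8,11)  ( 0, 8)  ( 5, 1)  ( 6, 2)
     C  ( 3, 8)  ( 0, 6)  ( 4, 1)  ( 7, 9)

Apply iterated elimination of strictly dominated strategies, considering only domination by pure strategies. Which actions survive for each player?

P2 drop Q (P beats it: A:8>6 B:11>8 C:8>6)
P1 drop A (B beats it: P:8>7 R:5>1 S:6>5)
P2 drop R (P beats it: B:11>1 C:8>1)
P1→{B,C} P2→{P,S}

IESDS → P1:{B,C} P2:{P,S}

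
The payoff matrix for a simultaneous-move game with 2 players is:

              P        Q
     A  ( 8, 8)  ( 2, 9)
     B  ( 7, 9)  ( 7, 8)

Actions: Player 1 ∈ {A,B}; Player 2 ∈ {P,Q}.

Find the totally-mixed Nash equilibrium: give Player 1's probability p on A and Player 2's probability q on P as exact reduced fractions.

P1 indiff ⇒ q·8+(1-q)·2 = q·7+(1-q)·7 ⇒ q(1) = (1-q)(5) ⇒ q = 5/6
P2 indiff ⇒ p·8+(1-p)·9 = p·9+(1-p)·8 ⇒ p(-1) = (1-p)(-1) ⇒ p = 1/2

p=1/2, q=5/6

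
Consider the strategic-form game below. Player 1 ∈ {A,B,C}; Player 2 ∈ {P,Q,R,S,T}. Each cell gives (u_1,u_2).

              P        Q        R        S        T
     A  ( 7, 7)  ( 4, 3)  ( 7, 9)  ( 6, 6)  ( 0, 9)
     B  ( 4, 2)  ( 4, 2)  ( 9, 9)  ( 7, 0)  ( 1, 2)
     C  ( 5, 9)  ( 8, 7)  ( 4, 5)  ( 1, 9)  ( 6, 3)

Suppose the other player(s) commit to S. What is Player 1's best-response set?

u_1(A vs S) = 6
u_1(B vs S) = 7
u_1(C vs S) = 1
max payoff 7 at {B}

argmax u_1 = {B}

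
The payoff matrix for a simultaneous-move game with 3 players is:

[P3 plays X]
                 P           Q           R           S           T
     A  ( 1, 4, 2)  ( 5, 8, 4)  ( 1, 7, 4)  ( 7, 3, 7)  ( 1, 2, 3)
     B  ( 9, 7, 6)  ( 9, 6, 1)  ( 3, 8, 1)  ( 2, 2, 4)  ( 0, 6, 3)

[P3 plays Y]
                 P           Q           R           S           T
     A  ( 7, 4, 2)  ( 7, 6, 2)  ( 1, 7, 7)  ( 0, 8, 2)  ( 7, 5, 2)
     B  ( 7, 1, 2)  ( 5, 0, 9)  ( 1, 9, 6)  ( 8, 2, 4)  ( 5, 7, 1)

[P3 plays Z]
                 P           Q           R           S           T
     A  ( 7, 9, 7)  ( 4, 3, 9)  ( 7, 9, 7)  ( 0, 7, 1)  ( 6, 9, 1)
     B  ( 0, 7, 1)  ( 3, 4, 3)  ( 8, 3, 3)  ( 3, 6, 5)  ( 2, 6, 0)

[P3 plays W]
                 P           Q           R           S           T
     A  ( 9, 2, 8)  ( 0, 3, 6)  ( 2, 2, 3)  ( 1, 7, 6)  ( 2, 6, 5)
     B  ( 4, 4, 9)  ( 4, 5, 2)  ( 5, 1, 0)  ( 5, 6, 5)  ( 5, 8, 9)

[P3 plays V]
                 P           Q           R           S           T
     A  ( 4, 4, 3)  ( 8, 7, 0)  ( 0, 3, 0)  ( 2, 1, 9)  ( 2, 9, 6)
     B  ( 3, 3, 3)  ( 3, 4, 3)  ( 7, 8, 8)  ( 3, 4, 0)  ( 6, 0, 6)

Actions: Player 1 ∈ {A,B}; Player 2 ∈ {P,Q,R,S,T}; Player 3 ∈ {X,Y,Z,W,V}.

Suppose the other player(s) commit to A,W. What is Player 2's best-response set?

u_2(P vs A,W) = 2
u_2(Q vs A,W) = 3
u_2(R vs A,W) = 2
u_2(S vs A,W) = 7
u_2(T vs A,W) = 6
max payoff 7 at {S}

BR_2 = {S}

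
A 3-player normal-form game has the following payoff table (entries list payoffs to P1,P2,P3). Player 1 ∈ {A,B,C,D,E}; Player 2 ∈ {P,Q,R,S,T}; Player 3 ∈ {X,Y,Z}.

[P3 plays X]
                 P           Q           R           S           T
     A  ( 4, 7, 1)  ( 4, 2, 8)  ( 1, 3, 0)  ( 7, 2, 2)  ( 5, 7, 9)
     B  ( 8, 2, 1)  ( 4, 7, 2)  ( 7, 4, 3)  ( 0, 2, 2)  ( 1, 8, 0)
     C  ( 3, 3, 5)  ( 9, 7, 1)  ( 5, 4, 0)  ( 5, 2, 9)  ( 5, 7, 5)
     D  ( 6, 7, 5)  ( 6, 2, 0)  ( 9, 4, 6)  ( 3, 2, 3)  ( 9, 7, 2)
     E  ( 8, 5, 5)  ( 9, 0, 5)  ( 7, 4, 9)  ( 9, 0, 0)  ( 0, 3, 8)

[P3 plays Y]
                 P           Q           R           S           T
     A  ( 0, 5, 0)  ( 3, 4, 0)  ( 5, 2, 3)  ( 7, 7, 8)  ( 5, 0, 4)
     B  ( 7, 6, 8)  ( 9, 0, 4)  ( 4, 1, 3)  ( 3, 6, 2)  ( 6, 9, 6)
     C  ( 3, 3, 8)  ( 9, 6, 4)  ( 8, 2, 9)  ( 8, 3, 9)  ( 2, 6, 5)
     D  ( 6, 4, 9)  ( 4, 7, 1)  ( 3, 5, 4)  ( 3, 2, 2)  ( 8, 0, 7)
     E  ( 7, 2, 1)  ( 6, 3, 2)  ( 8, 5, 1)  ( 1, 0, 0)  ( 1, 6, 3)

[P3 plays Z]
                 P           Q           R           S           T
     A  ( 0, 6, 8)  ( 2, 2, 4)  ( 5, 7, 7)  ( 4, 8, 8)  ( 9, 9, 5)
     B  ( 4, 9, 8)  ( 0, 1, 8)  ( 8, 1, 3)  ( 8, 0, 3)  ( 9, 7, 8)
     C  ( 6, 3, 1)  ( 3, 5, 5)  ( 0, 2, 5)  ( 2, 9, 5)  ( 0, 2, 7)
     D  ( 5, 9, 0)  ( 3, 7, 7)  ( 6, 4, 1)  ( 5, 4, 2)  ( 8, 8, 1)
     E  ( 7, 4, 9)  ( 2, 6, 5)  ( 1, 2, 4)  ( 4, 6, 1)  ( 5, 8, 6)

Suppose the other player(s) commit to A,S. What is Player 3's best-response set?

BR_3 = {Y,Z}

u_3(X vs A,S) = 2
u_3(Y vs A,S) = 8
u_3(Z vs A,S) = 8
max payoff 8 at {Y,Z}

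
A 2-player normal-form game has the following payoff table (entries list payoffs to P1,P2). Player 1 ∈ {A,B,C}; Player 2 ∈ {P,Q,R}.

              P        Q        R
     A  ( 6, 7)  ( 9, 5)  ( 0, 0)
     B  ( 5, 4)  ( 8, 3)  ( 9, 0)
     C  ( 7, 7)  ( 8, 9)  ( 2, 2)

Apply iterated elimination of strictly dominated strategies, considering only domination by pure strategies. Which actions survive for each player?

P2 drop R (P beats it: A:7>0 B:4>0 C:7>2)
P1 drop B (A beats it: P:6>5 Q:9>8)
P1→{A,C} P2→{P,Q}

Survivors P1:{A,C} P2:{P,Q}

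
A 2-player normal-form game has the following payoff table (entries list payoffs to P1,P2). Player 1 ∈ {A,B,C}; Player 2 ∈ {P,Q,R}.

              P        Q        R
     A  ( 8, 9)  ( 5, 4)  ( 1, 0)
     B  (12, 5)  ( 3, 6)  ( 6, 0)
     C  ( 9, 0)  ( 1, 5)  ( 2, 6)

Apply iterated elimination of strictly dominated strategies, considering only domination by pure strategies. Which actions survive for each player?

Remaining: P1:{A,B} P2:{P,Q}

P1 drop C (B beats it: P:12>9 Q:3>1 R:6>2)
P2 drop R (P beats it: A:9>0 B:5>0)
P1→{A,B} P2→{P,Q}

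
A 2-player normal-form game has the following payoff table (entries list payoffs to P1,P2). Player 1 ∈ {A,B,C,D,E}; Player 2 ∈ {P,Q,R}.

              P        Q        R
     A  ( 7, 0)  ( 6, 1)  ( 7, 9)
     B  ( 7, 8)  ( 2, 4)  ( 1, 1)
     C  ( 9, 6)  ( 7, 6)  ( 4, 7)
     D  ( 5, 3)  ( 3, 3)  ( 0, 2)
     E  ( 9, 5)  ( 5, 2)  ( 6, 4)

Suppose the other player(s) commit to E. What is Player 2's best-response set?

P2 best: {P}

u_2(P vs E) = 5
u_2(Q vs E) = 2
u_2(R vs E) = 4
max payoff 5 at {P}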